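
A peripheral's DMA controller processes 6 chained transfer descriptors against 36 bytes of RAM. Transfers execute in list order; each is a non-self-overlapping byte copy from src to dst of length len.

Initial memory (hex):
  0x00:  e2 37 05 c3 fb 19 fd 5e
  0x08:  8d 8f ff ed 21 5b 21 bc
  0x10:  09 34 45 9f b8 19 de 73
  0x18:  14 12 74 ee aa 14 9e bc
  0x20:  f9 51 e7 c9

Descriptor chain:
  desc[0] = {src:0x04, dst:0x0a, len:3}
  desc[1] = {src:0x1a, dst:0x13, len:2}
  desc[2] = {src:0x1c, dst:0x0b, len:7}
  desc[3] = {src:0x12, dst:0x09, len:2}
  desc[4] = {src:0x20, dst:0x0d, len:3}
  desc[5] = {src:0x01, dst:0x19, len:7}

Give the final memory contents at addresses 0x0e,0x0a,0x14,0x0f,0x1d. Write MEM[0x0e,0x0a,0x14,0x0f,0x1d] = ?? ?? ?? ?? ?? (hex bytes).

MEM[0x0e,0x0a,0x14,0x0f,0x1d] = 51 74 ee e7 19

[0] 0x04->0x0a len=3 : fb 19 fd
[1] 0x1a->0x13 len=2 : 74 ee
[2] 0x1c->0x0b len=7 : aa 14 9e bc f9 51 e7
[3] 0x12->0x09 len=2 : 45 74
[4] 0x20->0x0d len=3 : f9 51 e7
[5] 0x01->0x19 len=7 : 37 05 c3 fb 19 fd 5e
query mem[0x0e]=0x51, mem[0x0a]=0x74, mem[0x14]=0xee, mem[0x0f]=0xe7, mem[0x1d]=0x19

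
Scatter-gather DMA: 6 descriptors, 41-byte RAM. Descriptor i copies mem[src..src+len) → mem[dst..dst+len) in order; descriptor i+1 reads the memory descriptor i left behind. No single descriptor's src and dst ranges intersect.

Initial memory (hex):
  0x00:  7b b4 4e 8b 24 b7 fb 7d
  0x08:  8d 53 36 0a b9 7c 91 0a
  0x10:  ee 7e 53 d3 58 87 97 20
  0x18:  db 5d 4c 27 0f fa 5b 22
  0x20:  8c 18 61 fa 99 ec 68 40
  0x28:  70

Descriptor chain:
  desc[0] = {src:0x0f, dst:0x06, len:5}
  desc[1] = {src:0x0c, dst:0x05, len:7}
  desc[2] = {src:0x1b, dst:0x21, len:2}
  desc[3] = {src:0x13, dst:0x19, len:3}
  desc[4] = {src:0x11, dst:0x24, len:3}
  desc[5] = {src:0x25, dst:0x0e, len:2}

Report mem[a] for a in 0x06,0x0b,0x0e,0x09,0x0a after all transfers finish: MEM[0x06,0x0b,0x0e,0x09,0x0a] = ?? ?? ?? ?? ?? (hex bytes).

MEM[0x06,0x0b,0x0e,0x09,0x0a] = 7c 53 53 ee 7e

  after D0: wrote 5B at 0x06 = 0aee7e53d3
  after D1: wrote 7B at 0x05 = b97c910aee7e53
  after D2: wrote 2B at 0x21 = 270f
  after D3: wrote 3B at 0x19 = d35887
  after D4: wrote 3B at 0x24 = 7e53d3
  after D5: wrote 2B at 0x0e = 53d3
query mem[0x06]=0x7c, mem[0x0b]=0x53, mem[0x0e]=0x53, mem[0x09]=0xee, mem[0x0a]=0x7e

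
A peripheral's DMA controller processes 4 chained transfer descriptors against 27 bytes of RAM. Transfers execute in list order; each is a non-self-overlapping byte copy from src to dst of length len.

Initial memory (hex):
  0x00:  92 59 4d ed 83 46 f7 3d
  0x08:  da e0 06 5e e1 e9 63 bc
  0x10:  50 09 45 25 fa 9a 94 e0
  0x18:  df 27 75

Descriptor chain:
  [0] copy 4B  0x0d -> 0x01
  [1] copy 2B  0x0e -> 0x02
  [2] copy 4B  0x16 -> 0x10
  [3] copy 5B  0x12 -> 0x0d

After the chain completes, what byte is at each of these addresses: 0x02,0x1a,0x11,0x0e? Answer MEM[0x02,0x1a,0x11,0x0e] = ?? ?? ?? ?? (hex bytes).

MEM[0x02,0x1a,0x11,0x0e] = 63 75 94 27

[0] 0x0d->0x01 len=4 : e9 63 bc 50
[1] 0x0e->0x02 len=2 : 63 bc
[2] 0x16->0x10 len=4 : 94 e0 df 27
[3] 0x12->0x0d len=5 : df 27 fa 9a 94
query mem[0x02]=0x63, mem[0x1a]=0x75, mem[0x11]=0x94, mem[0x0e]=0x27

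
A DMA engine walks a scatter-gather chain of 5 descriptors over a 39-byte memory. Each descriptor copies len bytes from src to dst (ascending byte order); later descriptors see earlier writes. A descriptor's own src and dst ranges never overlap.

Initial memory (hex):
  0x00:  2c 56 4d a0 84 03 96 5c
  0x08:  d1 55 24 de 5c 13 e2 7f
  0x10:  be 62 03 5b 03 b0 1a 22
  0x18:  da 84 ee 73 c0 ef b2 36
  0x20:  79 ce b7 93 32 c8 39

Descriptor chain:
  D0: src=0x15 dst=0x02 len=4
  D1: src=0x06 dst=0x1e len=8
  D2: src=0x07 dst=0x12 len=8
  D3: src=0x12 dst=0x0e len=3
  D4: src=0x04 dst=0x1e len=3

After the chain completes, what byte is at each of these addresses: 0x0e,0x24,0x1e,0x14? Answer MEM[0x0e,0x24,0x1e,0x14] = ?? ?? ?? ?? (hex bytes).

#0 dst[0x02+4] := {0xb0,0x1a,0x22,0xda}
#1 dst[0x1e+8] := {0x96,0x5c,0xd1,0x55,0x24,0xde,0x5c,0x13}
#2 dst[0x12+8] := {0x5c,0xd1,0x55,0x24,0xde,0x5c,0x13,0xe2}
#3 dst[0x0e+3] := {0x5c,0xd1,0x55}
#4 dst[0x1e+3] := {0x22,0xda,0x96}
query mem[0x0e]=0x5c, mem[0x24]=0x5c, mem[0x1e]=0x22, mem[0x14]=0x55

MEM[0x0e,0x24,0x1e,0x14] = 5c 5c 22 55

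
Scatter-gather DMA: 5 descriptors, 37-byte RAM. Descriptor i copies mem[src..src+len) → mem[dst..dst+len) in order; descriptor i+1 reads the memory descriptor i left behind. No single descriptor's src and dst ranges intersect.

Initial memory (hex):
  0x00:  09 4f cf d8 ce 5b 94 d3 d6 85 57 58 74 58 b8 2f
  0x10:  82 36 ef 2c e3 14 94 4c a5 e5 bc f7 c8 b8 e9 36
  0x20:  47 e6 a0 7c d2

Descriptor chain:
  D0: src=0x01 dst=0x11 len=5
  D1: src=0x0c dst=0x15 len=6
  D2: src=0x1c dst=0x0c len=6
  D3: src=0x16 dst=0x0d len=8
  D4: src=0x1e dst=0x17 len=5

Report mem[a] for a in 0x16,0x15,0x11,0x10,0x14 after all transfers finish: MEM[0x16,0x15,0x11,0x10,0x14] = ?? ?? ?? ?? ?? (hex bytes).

[0] 0x01->0x11 len=5 : 4f cf d8 ce 5b
[1] 0x0c->0x15 len=6 : 74 58 b8 2f 82 4f
[2] 0x1c->0x0c len=6 : c8 b8 e9 36 47 e6
[3] 0x16->0x0d len=8 : 58 b8 2f 82 4f f7 c8 b8
[4] 0x1e->0x17 len=5 : e9 36 47 e6 a0
query mem[0x16]=0x58, mem[0x15]=0x74, mem[0x11]=0x4f, mem[0x10]=0x82, mem[0x14]=0xb8

MEM[0x16,0x15,0x11,0x10,0x14] = 58 74 4f 82 b8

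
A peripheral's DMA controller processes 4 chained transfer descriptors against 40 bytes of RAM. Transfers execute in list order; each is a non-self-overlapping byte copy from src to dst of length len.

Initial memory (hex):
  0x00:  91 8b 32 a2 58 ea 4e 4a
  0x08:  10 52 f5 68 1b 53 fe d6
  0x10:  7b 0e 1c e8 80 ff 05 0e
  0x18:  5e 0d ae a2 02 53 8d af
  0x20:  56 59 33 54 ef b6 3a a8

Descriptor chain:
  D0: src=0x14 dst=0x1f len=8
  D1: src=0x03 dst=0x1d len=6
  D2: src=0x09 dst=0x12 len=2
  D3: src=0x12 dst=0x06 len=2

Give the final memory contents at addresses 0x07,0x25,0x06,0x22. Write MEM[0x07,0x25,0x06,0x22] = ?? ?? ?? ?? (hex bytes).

  after D0: wrote 8B at 0x1f = 80ff050e5e0daea2
  after D1: wrote 6B at 0x1d = a258ea4e4a10
  after D2: wrote 2B at 0x12 = 52f5
  after D3: wrote 2B at 0x06 = 52f5
query mem[0x07]=0xf5, mem[0x25]=0xae, mem[0x06]=0x52, mem[0x22]=0x10

MEM[0x07,0x25,0x06,0x22] = f5 ae 52 10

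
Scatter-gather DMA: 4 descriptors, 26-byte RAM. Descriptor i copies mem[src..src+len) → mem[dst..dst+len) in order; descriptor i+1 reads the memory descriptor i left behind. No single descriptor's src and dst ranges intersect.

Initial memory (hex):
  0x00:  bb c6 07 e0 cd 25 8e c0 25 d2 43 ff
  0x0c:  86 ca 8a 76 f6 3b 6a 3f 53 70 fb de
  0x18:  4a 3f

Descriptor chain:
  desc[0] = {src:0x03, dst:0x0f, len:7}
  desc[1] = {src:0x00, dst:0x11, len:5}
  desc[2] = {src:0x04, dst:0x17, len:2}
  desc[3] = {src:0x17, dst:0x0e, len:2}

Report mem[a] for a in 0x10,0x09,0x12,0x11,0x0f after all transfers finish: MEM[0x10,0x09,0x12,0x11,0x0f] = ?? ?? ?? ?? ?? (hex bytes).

#0 dst[0x0f+7] := {0xe0,0xcd,0x25,0x8e,0xc0,0x25,0xd2}
#1 dst[0x11+5] := {0xbb,0xc6,0x07,0xe0,0xcd}
#2 dst[0x17+2] := {0xcd,0x25}
#3 dst[0x0e+2] := {0xcd,0x25}
query mem[0x10]=0xcd, mem[0x09]=0xd2, mem[0x12]=0xc6, mem[0x11]=0xbb, mem[0x0f]=0x25

MEM[0x10,0x09,0x12,0x11,0x0f] = cd d2 c6 bb 25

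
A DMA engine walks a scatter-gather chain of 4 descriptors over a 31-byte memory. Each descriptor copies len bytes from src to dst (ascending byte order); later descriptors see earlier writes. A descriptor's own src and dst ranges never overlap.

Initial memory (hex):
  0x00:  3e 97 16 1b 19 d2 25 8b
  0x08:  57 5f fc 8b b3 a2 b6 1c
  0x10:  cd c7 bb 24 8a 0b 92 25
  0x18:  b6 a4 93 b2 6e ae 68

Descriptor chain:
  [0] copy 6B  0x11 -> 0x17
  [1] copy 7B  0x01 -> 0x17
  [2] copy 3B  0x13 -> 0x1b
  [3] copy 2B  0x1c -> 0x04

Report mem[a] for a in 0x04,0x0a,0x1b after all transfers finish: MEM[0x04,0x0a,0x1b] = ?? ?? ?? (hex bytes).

MEM[0x04,0x0a,0x1b] = 8a fc 24

D0: mem[0x17..0x1c] <- [c7 bb 24 8a 0b 92]
D1: mem[0x17..0x1d] <- [97 16 1b 19 d2 25 8b]
D2: mem[0x1b..0x1d] <- [24 8a 0b]
D3: mem[0x04..0x05] <- [8a 0b]
query mem[0x04]=0x8a, mem[0x0a]=0xfc, mem[0x1b]=0x24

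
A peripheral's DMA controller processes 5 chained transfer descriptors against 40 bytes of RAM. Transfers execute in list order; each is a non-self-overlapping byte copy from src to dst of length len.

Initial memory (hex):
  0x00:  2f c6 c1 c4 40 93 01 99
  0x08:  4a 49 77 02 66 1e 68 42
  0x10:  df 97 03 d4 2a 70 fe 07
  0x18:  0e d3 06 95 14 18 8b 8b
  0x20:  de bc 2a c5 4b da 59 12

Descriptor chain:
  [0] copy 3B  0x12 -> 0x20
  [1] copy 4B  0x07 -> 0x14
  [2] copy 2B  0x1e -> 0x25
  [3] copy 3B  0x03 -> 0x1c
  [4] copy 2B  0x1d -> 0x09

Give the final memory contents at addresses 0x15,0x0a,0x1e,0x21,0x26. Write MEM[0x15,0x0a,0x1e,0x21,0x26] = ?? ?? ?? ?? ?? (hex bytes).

[0] 0x12->0x20 len=3 : 03 d4 2a
[1] 0x07->0x14 len=4 : 99 4a 49 77
[2] 0x1e->0x25 len=2 : 8b 8b
[3] 0x03->0x1c len=3 : c4 40 93
[4] 0x1d->0x09 len=2 : 40 93
query mem[0x15]=0x4a, mem[0x0a]=0x93, mem[0x1e]=0x93, mem[0x21]=0xd4, mem[0x26]=0x8b

MEM[0x15,0x0a,0x1e,0x21,0x26] = 4a 93 93 d4 8b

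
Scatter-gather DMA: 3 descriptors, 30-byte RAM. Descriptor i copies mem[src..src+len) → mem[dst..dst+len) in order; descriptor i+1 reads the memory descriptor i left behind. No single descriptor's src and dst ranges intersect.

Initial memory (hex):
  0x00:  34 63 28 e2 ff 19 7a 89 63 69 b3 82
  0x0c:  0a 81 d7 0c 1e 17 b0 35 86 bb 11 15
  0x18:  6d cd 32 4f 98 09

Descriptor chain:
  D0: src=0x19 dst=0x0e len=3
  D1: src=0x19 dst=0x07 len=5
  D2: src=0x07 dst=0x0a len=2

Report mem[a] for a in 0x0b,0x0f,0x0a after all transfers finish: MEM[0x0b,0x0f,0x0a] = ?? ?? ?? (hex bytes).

MEM[0x0b,0x0f,0x0a] = 32 32 cd

#0 dst[0x0e+3] := {0xcd,0x32,0x4f}
#1 dst[0x07+5] := {0xcd,0x32,0x4f,0x98,0x09}
#2 dst[0x0a+2] := {0xcd,0x32}
query mem[0x0b]=0x32, mem[0x0f]=0x32, mem[0x0a]=0xcd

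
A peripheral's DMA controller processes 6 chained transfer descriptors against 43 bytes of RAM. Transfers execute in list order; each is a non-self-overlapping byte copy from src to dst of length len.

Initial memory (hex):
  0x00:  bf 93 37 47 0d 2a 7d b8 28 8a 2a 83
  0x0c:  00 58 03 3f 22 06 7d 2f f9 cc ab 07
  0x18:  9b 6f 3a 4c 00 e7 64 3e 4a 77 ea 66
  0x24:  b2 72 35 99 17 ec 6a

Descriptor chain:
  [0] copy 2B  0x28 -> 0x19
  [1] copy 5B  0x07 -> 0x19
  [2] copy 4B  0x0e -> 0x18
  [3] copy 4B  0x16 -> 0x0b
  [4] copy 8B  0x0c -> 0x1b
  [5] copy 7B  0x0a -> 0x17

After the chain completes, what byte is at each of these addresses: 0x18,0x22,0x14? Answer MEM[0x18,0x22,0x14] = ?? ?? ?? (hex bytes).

  after D0: wrote 2B at 0x19 = 17ec
  after D1: wrote 5B at 0x19 = b8288a2a83
  after D2: wrote 4B at 0x18 = 033f2206
  after D3: wrote 4B at 0x0b = ab07033f
  after D4: wrote 8B at 0x1b = 07033f3f22067d2f
  after D5: wrote 7B at 0x17 = 2aab07033f3f22
query mem[0x18]=0xab, mem[0x22]=0x2f, mem[0x14]=0xf9

MEM[0x18,0x22,0x14] = ab 2f f9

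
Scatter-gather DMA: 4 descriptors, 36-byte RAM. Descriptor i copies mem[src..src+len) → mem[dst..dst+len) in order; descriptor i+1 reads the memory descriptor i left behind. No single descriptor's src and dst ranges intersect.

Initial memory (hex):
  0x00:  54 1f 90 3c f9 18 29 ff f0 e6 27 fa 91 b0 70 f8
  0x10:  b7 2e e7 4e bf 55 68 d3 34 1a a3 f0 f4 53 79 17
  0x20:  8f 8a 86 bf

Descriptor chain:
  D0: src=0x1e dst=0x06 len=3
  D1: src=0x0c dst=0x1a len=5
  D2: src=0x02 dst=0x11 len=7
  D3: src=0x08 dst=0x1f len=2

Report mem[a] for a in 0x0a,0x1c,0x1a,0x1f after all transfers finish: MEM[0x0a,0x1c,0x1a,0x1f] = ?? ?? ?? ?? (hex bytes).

MEM[0x0a,0x1c,0x1a,0x1f] = 27 70 91 8f

[0] 0x1e->0x06 len=3 : 79 17 8f
[1] 0x0c->0x1a len=5 : 91 b0 70 f8 b7
[2] 0x02->0x11 len=7 : 90 3c f9 18 79 17 8f
[3] 0x08->0x1f len=2 : 8f e6
query mem[0x0a]=0x27, mem[0x1c]=0x70, mem[0x1a]=0x91, mem[0x1f]=0x8f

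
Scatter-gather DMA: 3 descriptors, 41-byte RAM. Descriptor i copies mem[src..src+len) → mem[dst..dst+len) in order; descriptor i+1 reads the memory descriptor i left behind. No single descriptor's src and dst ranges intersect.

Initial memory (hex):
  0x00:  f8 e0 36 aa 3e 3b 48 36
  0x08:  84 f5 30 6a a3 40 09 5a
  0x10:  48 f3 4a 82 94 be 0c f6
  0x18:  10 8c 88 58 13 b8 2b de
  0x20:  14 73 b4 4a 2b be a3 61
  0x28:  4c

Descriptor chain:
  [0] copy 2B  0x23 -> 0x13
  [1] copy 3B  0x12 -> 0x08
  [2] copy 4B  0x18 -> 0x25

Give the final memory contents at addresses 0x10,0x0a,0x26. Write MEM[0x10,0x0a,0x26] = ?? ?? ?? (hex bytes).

[0] 0x23->0x13 len=2 : 4a 2b
[1] 0x12->0x08 len=3 : 4a 4a 2b
[2] 0x18->0x25 len=4 : 10 8c 88 58
query mem[0x10]=0x48, mem[0x0a]=0x2b, mem[0x26]=0x8c

MEM[0x10,0x0a,0x26] = 48 2b 8c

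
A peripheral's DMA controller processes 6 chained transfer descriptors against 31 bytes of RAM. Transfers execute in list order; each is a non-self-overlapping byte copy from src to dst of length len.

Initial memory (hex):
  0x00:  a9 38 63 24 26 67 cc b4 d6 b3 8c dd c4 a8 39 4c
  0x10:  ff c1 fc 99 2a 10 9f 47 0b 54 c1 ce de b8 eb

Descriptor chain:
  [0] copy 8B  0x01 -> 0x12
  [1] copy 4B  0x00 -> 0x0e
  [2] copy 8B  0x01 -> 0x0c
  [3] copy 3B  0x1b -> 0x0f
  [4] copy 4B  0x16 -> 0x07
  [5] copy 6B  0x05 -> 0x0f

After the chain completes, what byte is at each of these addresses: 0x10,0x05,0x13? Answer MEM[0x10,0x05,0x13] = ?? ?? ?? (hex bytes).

#0 dst[0x12+8] := {0x38,0x63,0x24,0x26,0x67,0xcc,0xb4,0xd6}
#1 dst[0x0e+4] := {0xa9,0x38,0x63,0x24}
#2 dst[0x0c+8] := {0x38,0x63,0x24,0x26,0x67,0xcc,0xb4,0xd6}
#3 dst[0x0f+3] := {0xce,0xde,0xb8}
#4 dst[0x07+4] := {0x67,0xcc,0xb4,0xd6}
#5 dst[0x0f+6] := {0x67,0xcc,0x67,0xcc,0xb4,0xd6}
query mem[0x10]=0xcc, mem[0x05]=0x67, mem[0x13]=0xb4

MEM[0x10,0x05,0x13] = cc 67 b4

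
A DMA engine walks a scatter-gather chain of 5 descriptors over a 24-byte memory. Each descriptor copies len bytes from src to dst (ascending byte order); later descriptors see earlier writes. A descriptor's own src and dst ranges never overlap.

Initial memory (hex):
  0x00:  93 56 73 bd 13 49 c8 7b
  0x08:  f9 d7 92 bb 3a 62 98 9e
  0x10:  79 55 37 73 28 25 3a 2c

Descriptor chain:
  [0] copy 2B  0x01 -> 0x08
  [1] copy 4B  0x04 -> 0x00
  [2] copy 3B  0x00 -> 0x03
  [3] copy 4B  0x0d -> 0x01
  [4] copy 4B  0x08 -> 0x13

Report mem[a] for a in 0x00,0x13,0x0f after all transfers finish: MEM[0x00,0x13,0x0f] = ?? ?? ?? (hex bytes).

MEM[0x00,0x13,0x0f] = 13 56 9e

#0 dst[0x08+2] := {0x56,0x73}
#1 dst[0x00+4] := {0x13,0x49,0xc8,0x7b}
#2 dst[0x03+3] := {0x13,0x49,0xc8}
#3 dst[0x01+4] := {0x62,0x98,0x9e,0x79}
#4 dst[0x13+4] := {0x56,0x73,0x92,0xbb}
query mem[0x00]=0x13, mem[0x13]=0x56, mem[0x0f]=0x9e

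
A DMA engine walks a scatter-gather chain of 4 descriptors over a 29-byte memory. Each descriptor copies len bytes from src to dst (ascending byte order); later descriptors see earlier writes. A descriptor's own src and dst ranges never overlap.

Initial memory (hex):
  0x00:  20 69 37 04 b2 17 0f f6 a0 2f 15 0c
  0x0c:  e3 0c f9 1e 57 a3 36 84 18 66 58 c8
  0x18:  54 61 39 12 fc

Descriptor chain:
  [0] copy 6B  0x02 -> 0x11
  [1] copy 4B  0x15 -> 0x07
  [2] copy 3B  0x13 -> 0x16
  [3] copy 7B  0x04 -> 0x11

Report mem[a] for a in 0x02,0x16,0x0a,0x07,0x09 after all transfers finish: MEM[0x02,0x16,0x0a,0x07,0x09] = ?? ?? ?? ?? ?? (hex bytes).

#0 dst[0x11+6] := {0x37,0x04,0xb2,0x17,0x0f,0xf6}
#1 dst[0x07+4] := {0x0f,0xf6,0xc8,0x54}
#2 dst[0x16+3] := {0xb2,0x17,0x0f}
#3 dst[0x11+7] := {0xb2,0x17,0x0f,0x0f,0xf6,0xc8,0x54}
query mem[0x02]=0x37, mem[0x16]=0xc8, mem[0x0a]=0x54, mem[0x07]=0x0f, mem[0x09]=0xc8

MEM[0x02,0x16,0x0a,0x07,0x09] = 37 c8 54 0f c8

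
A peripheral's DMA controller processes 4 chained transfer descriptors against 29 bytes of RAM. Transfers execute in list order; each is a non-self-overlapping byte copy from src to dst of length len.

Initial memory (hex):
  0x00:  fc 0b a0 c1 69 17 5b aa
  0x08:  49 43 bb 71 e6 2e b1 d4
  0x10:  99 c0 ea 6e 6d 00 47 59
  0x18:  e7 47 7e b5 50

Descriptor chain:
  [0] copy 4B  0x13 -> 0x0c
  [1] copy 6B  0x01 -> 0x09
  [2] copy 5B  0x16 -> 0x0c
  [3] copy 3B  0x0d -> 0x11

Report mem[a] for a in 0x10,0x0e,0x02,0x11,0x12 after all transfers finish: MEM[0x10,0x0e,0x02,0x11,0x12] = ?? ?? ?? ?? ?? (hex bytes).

#0 dst[0x0c+4] := {0x6e,0x6d,0x00,0x47}
#1 dst[0x09+6] := {0x0b,0xa0,0xc1,0x69,0x17,0x5b}
#2 dst[0x0c+5] := {0x47,0x59,0xe7,0x47,0x7e}
#3 dst[0x11+3] := {0x59,0xe7,0x47}
query mem[0x10]=0x7e, mem[0x0e]=0xe7, mem[0x02]=0xa0, mem[0x11]=0x59, mem[0x12]=0xe7

MEM[0x10,0x0e,0x02,0x11,0x12] = 7e e7 a0 59 e7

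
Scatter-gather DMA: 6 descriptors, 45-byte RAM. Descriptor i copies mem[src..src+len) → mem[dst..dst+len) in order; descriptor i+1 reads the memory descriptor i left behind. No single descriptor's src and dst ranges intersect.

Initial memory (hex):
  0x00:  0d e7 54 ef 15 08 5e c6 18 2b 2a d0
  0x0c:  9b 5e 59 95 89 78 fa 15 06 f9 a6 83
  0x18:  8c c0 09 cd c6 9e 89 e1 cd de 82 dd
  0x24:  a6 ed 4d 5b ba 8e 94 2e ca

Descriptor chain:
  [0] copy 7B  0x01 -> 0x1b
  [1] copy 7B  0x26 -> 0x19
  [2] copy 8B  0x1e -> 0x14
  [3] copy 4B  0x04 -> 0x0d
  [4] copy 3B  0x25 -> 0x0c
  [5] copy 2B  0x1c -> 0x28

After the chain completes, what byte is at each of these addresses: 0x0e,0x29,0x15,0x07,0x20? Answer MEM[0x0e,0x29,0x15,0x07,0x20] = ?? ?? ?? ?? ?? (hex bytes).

[0] 0x01->0x1b len=7 : e7 54 ef 15 08 5e c6
[1] 0x26->0x19 len=7 : 4d 5b ba 8e 94 2e ca
[2] 0x1e->0x14 len=8 : 2e ca 5e c6 82 dd a6 ed
[3] 0x04->0x0d len=4 : 15 08 5e c6
[4] 0x25->0x0c len=3 : ed 4d 5b
[5] 0x1c->0x28 len=2 : 8e 94
query mem[0x0e]=0x5b, mem[0x29]=0x94, mem[0x15]=0xca, mem[0x07]=0xc6, mem[0x20]=0x5e

MEM[0x0e,0x29,0x15,0x07,0x20] = 5b 94 ca c6 5e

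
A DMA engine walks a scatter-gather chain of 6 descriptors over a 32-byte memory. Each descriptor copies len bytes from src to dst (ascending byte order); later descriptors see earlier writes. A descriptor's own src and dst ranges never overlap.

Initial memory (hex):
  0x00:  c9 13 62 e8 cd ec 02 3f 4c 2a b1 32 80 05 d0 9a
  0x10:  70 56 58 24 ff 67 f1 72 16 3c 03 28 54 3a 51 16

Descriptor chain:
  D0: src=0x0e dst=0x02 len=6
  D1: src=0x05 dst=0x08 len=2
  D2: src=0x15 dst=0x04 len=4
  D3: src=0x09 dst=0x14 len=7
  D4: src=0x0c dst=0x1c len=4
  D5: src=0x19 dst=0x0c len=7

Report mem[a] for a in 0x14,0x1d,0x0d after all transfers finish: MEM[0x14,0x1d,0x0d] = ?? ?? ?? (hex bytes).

MEM[0x14,0x1d,0x0d] = 58 05 9a

D0: mem[0x02..0x07] <- [d0 9a 70 56 58 24]
D1: mem[0x08..0x09] <- [56 58]
D2: mem[0x04..0x07] <- [67 f1 72 16]
D3: mem[0x14..0x1a] <- [58 b1 32 80 05 d0 9a]
D4: mem[0x1c..0x1f] <- [80 05 d0 9a]
D5: mem[0x0c..0x12] <- [d0 9a 28 80 05 d0 9a]
query mem[0x14]=0x58, mem[0x1d]=0x05, mem[0x0d]=0x9a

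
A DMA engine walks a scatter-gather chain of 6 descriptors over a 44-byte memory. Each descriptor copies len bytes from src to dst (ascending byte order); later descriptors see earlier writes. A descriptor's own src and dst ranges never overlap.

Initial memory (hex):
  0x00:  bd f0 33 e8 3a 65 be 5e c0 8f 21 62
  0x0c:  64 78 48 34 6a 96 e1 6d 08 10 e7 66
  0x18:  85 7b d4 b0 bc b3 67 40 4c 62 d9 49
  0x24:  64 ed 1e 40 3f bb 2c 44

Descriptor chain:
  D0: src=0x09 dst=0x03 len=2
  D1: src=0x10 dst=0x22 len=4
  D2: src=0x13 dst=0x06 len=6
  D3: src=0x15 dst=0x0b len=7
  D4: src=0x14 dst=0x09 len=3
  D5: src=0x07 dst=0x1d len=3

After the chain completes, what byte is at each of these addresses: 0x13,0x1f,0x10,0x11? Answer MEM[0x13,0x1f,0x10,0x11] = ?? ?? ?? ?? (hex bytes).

MEM[0x13,0x1f,0x10,0x11] = 6d 08 d4 b0

D0: mem[0x03..0x04] <- [8f 21]
D1: mem[0x22..0x25] <- [6a 96 e1 6d]
D2: mem[0x06..0x0b] <- [6d 08 10 e7 66 85]
D3: mem[0x0b..0x11] <- [10 e7 66 85 7b d4 b0]
D4: mem[0x09..0x0b] <- [08 10 e7]
D5: mem[0x1d..0x1f] <- [08 10 08]
query mem[0x13]=0x6d, mem[0x1f]=0x08, mem[0x10]=0xd4, mem[0x11]=0xb0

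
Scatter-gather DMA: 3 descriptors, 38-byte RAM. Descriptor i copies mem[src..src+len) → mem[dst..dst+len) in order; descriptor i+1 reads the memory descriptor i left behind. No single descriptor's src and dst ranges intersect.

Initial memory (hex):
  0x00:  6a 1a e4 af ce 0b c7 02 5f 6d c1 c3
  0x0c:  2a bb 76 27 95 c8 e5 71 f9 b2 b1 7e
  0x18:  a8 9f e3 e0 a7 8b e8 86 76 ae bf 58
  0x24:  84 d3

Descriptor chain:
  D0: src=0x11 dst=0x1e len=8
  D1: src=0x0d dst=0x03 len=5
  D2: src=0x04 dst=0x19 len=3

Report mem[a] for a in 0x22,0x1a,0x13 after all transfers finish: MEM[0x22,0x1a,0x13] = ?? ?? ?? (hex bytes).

MEM[0x22,0x1a,0x13] = b2 27 71

[0] 0x11->0x1e len=8 : c8 e5 71 f9 b2 b1 7e a8
[1] 0x0d->0x03 len=5 : bb 76 27 95 c8
[2] 0x04->0x19 len=3 : 76 27 95
query mem[0x22]=0xb2, mem[0x1a]=0x27, mem[0x13]=0x71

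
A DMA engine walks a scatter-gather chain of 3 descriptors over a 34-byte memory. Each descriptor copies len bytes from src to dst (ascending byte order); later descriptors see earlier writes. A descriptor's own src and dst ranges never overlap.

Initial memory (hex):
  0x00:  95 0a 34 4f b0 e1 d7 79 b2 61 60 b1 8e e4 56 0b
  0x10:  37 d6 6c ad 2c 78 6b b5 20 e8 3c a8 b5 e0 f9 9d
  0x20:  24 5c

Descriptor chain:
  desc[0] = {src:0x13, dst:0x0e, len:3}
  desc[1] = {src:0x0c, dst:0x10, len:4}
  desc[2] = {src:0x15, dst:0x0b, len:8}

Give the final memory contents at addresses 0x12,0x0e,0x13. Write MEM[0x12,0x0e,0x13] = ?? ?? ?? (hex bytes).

MEM[0x12,0x0e,0x13] = b5 20 2c

#0 dst[0x0e+3] := {0xad,0x2c,0x78}
#1 dst[0x10+4] := {0x8e,0xe4,0xad,0x2c}
#2 dst[0x0b+8] := {0x78,0x6b,0xb5,0x20,0xe8,0x3c,0xa8,0xb5}
query mem[0x12]=0xb5, mem[0x0e]=0x20, mem[0x13]=0x2c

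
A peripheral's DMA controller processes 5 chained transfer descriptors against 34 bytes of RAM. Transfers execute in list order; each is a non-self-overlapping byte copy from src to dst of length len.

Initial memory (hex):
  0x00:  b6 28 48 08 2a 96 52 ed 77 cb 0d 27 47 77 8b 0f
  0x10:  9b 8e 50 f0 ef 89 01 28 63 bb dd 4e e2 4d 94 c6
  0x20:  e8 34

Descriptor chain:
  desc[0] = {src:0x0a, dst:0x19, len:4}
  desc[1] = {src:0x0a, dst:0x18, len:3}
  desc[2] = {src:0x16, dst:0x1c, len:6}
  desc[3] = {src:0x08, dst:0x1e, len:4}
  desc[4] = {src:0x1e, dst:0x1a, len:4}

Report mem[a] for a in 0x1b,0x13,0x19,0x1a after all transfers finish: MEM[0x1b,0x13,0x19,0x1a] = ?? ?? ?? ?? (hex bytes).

MEM[0x1b,0x13,0x19,0x1a] = cb f0 27 77

  after D0: wrote 4B at 0x19 = 0d274777
  after D1: wrote 3B at 0x18 = 0d2747
  after D2: wrote 6B at 0x1c = 01280d274747
  after D3: wrote 4B at 0x1e = 77cb0d27
  after D4: wrote 4B at 0x1a = 77cb0d27
query mem[0x1b]=0xcb, mem[0x13]=0xf0, mem[0x19]=0x27, mem[0x1a]=0x77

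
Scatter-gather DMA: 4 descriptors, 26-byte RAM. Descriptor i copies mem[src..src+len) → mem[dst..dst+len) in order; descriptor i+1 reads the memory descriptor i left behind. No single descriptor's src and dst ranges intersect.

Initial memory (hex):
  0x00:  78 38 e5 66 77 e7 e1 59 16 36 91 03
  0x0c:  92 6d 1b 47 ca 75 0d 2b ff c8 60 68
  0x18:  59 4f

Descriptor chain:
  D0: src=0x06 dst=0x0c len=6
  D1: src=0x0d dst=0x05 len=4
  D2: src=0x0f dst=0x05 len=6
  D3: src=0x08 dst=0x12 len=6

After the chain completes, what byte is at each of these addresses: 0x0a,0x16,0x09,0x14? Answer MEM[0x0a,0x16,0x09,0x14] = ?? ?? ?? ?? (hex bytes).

#0 dst[0x0c+6] := {0xe1,0x59,0x16,0x36,0x91,0x03}
#1 dst[0x05+4] := {0x59,0x16,0x36,0x91}
#2 dst[0x05+6] := {0x36,0x91,0x03,0x0d,0x2b,0xff}
#3 dst[0x12+6] := {0x0d,0x2b,0xff,0x03,0xe1,0x59}
query mem[0x0a]=0xff, mem[0x16]=0xe1, mem[0x09]=0x2b, mem[0x14]=0xff

MEM[0x0a,0x16,0x09,0x14] = ff e1 2b ff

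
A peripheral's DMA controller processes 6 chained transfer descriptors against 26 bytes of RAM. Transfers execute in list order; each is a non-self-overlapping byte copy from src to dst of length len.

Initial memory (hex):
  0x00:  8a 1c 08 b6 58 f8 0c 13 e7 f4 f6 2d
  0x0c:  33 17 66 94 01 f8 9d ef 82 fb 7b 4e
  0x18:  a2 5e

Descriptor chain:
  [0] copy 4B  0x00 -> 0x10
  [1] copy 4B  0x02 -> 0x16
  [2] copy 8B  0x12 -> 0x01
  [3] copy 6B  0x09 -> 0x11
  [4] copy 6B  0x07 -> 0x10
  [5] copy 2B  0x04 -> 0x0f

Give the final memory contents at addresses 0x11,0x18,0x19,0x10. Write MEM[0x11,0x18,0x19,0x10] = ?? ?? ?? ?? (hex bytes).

MEM[0x11,0x18,0x19,0x10] = f8 58 f8 08

  after D0: wrote 4B at 0x10 = 8a1c08b6
  after D1: wrote 4B at 0x16 = 08b658f8
  after D2: wrote 8B at 0x01 = 08b682fb08b658f8
  after D3: wrote 6B at 0x11 = f4f62d331766
  after D4: wrote 6B at 0x10 = 58f8f4f62d33
  after D5: wrote 2B at 0x0f = fb08
query mem[0x11]=0xf8, mem[0x18]=0x58, mem[0x19]=0xf8, mem[0x10]=0x08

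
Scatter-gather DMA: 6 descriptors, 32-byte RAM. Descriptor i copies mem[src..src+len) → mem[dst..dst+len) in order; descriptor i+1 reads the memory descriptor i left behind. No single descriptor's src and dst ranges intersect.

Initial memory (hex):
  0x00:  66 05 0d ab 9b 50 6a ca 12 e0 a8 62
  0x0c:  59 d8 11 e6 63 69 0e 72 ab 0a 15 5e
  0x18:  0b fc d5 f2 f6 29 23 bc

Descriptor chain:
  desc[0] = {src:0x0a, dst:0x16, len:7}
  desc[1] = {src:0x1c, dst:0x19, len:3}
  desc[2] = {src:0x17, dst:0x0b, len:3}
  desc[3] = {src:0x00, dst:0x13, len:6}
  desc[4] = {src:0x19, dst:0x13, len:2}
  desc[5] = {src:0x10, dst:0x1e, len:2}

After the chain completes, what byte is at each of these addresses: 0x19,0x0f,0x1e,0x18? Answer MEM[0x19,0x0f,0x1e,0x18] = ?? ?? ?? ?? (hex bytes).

MEM[0x19,0x0f,0x1e,0x18] = 63 e6 63 50

#0 dst[0x16+7] := {0xa8,0x62,0x59,0xd8,0x11,0xe6,0x63}
#1 dst[0x19+3] := {0x63,0x29,0x23}
#2 dst[0x0b+3] := {0x62,0x59,0x63}
#3 dst[0x13+6] := {0x66,0x05,0x0d,0xab,0x9b,0x50}
#4 dst[0x13+2] := {0x63,0x29}
#5 dst[0x1e+2] := {0x63,0x69}
query mem[0x19]=0x63, mem[0x0f]=0xe6, mem[0x1e]=0x63, mem[0x18]=0x50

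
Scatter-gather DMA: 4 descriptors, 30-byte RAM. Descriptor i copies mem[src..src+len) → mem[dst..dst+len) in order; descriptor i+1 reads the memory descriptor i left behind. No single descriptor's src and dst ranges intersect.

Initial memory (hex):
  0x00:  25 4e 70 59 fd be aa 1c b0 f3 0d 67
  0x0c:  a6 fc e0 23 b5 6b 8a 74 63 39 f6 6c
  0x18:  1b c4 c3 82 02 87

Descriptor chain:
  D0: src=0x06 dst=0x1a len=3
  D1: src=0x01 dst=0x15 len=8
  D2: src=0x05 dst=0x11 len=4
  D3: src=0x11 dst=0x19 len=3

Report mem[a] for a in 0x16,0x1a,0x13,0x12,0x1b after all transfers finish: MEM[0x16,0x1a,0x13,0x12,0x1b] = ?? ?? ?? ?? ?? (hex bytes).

MEM[0x16,0x1a,0x13,0x12,0x1b] = 70 aa 1c aa 1c

  after D0: wrote 3B at 0x1a = aa1cb0
  after D1: wrote 8B at 0x15 = 4e7059fdbeaa1cb0
  after D2: wrote 4B at 0x11 = beaa1cb0
  after D3: wrote 3B at 0x19 = beaa1c
query mem[0x16]=0x70, mem[0x1a]=0xaa, mem[0x13]=0x1c, mem[0x12]=0xaa, mem[0x1b]=0x1c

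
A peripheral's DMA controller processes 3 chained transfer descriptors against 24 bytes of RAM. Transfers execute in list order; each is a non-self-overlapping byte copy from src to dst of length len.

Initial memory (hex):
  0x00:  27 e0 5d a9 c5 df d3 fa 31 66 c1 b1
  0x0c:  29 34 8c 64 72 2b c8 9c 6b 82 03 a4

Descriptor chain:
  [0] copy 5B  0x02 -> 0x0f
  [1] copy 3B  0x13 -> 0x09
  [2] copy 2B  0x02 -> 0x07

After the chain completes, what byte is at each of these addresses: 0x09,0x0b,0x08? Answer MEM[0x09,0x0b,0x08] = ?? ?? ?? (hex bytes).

MEM[0x09,0x0b,0x08] = d3 82 a9

  after D0: wrote 5B at 0x0f = 5da9c5dfd3
  after D1: wrote 3B at 0x09 = d36b82
  after D2: wrote 2B at 0x07 = 5da9
query mem[0x09]=0xd3, mem[0x0b]=0x82, mem[0x08]=0xa9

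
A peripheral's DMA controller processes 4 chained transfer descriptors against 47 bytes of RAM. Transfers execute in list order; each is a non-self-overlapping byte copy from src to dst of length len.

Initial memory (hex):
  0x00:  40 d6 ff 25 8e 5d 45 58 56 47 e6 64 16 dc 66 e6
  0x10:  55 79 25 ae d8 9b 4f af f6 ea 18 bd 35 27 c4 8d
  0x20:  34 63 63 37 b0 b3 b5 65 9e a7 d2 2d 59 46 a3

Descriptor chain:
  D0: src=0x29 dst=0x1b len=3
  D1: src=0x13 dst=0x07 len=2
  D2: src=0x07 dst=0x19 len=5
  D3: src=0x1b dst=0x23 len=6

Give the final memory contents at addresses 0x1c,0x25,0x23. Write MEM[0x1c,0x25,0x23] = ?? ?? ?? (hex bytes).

MEM[0x1c,0x25,0x23] = e6 64 47

  after D0: wrote 3B at 0x1b = a7d22d
  after D1: wrote 2B at 0x07 = aed8
  after D2: wrote 5B at 0x19 = aed847e664
  after D3: wrote 6B at 0x23 = 47e664c48d34
query mem[0x1c]=0xe6, mem[0x25]=0x64, mem[0x23]=0x47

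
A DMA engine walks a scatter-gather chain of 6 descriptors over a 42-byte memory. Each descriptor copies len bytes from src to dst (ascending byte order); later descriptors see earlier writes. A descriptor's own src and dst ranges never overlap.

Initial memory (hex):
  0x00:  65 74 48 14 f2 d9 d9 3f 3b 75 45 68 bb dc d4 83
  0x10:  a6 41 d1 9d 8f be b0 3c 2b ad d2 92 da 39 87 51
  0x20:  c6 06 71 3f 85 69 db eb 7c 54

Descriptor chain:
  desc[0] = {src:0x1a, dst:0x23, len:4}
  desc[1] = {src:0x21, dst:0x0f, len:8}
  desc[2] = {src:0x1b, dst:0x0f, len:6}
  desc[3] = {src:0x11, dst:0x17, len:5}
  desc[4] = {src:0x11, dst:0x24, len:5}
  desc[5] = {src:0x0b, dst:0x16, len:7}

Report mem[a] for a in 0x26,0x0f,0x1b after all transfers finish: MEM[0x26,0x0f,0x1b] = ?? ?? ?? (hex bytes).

#0 dst[0x23+4] := {0xd2,0x92,0xda,0x39}
#1 dst[0x0f+8] := {0x06,0x71,0xd2,0x92,0xda,0x39,0xeb,0x7c}
#2 dst[0x0f+6] := {0x92,0xda,0x39,0x87,0x51,0xc6}
#3 dst[0x17+5] := {0x39,0x87,0x51,0xc6,0xeb}
#4 dst[0x24+5] := {0x39,0x87,0x51,0xc6,0xeb}
#5 dst[0x16+7] := {0x68,0xbb,0xdc,0xd4,0x92,0xda,0x39}
query mem[0x26]=0x51, mem[0x0f]=0x92, mem[0x1b]=0xda

MEM[0x26,0x0f,0x1b] = 51 92 da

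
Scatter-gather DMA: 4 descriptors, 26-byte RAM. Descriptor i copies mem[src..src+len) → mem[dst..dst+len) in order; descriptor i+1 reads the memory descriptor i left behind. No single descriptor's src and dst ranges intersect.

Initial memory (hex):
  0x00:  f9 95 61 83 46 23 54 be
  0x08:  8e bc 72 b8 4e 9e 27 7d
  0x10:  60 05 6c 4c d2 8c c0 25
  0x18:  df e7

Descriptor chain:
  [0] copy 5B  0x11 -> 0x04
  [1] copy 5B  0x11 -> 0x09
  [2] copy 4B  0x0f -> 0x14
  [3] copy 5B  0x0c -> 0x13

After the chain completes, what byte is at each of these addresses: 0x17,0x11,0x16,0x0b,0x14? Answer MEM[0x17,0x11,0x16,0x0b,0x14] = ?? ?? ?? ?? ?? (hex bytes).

D0: mem[0x04..0x08] <- [05 6c 4c d2 8c]
D1: mem[0x09..0x0d] <- [05 6c 4c d2 8c]
D2: mem[0x14..0x17] <- [7d 60 05 6c]
D3: mem[0x13..0x17] <- [d2 8c 27 7d 60]
query mem[0x17]=0x60, mem[0x11]=0x05, mem[0x16]=0x7d, mem[0x0b]=0x4c, mem[0x14]=0x8c

MEM[0x17,0x11,0x16,0x0b,0x14] = 60 05 7d 4c 8c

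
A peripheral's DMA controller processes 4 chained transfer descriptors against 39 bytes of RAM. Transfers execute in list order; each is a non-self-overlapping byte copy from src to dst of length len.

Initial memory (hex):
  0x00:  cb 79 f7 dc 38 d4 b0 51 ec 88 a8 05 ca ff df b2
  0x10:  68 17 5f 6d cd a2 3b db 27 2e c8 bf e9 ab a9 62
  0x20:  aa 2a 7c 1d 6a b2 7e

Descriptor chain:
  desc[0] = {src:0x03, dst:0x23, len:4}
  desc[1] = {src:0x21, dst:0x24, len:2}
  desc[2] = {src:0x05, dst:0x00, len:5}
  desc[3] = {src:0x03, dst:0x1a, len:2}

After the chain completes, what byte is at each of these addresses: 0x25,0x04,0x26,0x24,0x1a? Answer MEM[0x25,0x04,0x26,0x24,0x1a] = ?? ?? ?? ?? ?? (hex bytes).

#0 dst[0x23+4] := {0xdc,0x38,0xd4,0xb0}
#1 dst[0x24+2] := {0x2a,0x7c}
#2 dst[0x00+5] := {0xd4,0xb0,0x51,0xec,0x88}
#3 dst[0x1a+2] := {0xec,0x88}
query mem[0x25]=0x7c, mem[0x04]=0x88, mem[0x26]=0xb0, mem[0x24]=0x2a, mem[0x1a]=0xec

MEM[0x25,0x04,0x26,0x24,0x1a] = 7c 88 b0 2a ec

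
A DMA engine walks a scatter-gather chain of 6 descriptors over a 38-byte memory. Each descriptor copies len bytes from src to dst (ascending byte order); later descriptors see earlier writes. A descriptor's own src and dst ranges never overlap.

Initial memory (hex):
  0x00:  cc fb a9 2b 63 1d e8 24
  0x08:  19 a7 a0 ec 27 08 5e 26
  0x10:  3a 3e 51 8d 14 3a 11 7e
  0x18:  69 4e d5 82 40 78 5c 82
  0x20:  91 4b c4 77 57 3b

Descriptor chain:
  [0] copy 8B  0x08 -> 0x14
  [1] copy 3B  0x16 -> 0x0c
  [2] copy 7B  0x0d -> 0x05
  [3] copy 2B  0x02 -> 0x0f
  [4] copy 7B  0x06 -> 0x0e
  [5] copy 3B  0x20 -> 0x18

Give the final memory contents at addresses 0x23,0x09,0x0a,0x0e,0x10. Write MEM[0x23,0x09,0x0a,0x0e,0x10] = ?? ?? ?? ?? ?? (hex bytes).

MEM[0x23,0x09,0x0a,0x0e,0x10] = 77 3e 51 27 3a

  after D0: wrote 8B at 0x14 = 19a7a0ec27085e26
  after D1: wrote 3B at 0x0c = a0ec27
  after D2: wrote 7B at 0x05 = ec27263a3e518d
  after D3: wrote 2B at 0x0f = a92b
  after D4: wrote 7B at 0x0e = 27263a3e518da0
  after D5: wrote 3B at 0x18 = 914bc4
query mem[0x23]=0x77, mem[0x09]=0x3e, mem[0x0a]=0x51, mem[0x0e]=0x27, mem[0x10]=0x3a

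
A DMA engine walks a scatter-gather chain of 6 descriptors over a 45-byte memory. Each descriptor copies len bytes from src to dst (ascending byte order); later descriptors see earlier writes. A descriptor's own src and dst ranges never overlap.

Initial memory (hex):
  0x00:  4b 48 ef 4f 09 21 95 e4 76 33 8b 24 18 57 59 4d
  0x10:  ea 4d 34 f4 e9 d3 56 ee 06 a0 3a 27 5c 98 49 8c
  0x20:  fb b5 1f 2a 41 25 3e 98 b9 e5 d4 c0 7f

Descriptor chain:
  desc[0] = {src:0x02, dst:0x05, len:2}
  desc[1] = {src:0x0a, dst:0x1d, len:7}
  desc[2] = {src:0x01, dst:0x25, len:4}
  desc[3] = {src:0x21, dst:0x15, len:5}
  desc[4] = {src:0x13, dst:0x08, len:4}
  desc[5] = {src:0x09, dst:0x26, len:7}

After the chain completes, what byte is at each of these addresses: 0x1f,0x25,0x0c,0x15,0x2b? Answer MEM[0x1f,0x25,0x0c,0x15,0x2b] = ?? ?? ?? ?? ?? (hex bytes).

#0 dst[0x05+2] := {0xef,0x4f}
#1 dst[0x1d+7] := {0x8b,0x24,0x18,0x57,0x59,0x4d,0xea}
#2 dst[0x25+4] := {0x48,0xef,0x4f,0x09}
#3 dst[0x15+5] := {0x59,0x4d,0xea,0x41,0x48}
#4 dst[0x08+4] := {0xf4,0xe9,0x59,0x4d}
#5 dst[0x26+7] := {0xe9,0x59,0x4d,0x18,0x57,0x59,0x4d}
query mem[0x1f]=0x18, mem[0x25]=0x48, mem[0x0c]=0x18, mem[0x15]=0x59, mem[0x2b]=0x59

MEM[0x1f,0x25,0x0c,0x15,0x2b] = 18 48 18 59 59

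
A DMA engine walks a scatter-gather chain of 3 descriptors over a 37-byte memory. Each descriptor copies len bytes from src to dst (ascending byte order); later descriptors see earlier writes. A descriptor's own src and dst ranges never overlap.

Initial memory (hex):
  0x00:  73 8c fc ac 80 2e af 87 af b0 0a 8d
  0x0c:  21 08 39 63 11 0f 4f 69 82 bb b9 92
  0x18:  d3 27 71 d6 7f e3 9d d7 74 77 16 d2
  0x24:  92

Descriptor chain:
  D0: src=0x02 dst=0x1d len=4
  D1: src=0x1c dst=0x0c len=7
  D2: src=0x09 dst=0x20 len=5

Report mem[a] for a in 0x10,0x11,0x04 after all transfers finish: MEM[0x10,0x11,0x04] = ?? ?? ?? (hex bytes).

MEM[0x10,0x11,0x04] = 2e 77 80

D0: mem[0x1d..0x20] <- [fc ac 80 2e]
D1: mem[0x0c..0x12] <- [7f fc ac 80 2e 77 16]
D2: mem[0x20..0x24] <- [b0 0a 8d 7f fc]
query mem[0x10]=0x2e, mem[0x11]=0x77, mem[0x04]=0x80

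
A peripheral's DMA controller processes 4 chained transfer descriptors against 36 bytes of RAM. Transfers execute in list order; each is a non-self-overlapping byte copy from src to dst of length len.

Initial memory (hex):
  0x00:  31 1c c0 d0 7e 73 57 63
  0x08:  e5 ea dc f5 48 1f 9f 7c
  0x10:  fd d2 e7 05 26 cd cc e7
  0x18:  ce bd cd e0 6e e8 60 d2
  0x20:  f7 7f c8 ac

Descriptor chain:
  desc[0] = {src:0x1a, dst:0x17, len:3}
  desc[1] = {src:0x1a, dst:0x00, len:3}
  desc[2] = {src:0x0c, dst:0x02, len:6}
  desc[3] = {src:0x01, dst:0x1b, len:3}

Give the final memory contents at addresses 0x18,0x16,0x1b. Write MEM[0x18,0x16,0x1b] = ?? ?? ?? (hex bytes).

D0: mem[0x17..0x19] <- [cd e0 6e]
D1: mem[0x00..0x02] <- [cd e0 6e]
D2: mem[0x02..0x07] <- [48 1f 9f 7c fd d2]
D3: mem[0x1b..0x1d] <- [e0 48 1f]
query mem[0x18]=0xe0, mem[0x16]=0xcc, mem[0x1b]=0xe0

MEM[0x18,0x16,0x1b] = e0 cc e0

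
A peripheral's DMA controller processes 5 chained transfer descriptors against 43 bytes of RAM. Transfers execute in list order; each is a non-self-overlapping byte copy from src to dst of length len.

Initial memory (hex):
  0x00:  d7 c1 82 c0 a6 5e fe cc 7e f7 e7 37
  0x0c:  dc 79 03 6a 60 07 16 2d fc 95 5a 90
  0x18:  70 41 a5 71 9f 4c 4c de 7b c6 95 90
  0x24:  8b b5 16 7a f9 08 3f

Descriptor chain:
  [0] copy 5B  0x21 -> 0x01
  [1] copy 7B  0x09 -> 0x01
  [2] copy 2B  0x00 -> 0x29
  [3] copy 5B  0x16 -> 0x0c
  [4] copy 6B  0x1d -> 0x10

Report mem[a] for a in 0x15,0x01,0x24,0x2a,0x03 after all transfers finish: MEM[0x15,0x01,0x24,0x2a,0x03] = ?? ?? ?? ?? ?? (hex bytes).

D0: mem[0x01..0x05] <- [c6 95 90 8b b5]
D1: mem[0x01..0x07] <- [f7 e7 37 dc 79 03 6a]
D2: mem[0x29..0x2a] <- [d7 f7]
D3: mem[0x0c..0x10] <- [5a 90 70 41 a5]
D4: mem[0x10..0x15] <- [4c 4c de 7b c6 95]
query mem[0x15]=0x95, mem[0x01]=0xf7, mem[0x24]=0x8b, mem[0x2a]=0xf7, mem[0x03]=0x37

MEM[0x15,0x01,0x24,0x2a,0x03] = 95 f7 8b f7 37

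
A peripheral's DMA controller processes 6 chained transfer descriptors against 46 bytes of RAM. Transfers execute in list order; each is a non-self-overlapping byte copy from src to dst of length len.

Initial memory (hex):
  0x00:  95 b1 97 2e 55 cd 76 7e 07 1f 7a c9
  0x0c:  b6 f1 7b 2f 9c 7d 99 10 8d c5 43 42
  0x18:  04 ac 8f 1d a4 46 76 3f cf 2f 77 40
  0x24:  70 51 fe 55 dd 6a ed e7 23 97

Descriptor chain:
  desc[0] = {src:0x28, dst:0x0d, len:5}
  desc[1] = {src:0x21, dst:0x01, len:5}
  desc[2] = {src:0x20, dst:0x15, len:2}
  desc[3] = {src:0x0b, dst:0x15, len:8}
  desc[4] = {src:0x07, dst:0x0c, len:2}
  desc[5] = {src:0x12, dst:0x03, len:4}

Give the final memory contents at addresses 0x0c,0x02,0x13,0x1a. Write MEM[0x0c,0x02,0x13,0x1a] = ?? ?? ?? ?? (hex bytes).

MEM[0x0c,0x02,0x13,0x1a] = 7e 77 10 e7

D0: mem[0x0d..0x11] <- [dd 6a ed e7 23]
D1: mem[0x01..0x05] <- [2f 77 40 70 51]
D2: mem[0x15..0x16] <- [cf 2f]
D3: mem[0x15..0x1c] <- [c9 b6 dd 6a ed e7 23 99]
D4: mem[0x0c..0x0d] <- [7e 07]
D5: mem[0x03..0x06] <- [99 10 8d c9]
query mem[0x0c]=0x7e, mem[0x02]=0x77, mem[0x13]=0x10, mem[0x1a]=0xe7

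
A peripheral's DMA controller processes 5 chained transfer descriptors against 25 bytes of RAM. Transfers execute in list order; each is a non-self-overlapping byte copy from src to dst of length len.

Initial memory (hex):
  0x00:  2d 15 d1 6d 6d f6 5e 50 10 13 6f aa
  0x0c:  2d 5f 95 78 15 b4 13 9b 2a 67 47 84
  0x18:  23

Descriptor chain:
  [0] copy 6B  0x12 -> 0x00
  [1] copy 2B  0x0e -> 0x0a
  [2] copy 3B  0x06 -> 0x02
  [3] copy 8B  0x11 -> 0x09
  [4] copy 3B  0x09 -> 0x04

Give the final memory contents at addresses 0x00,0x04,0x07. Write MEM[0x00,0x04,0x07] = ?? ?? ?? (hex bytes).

MEM[0x00,0x04,0x07] = 13 b4 50

[0] 0x12->0x00 len=6 : 13 9b 2a 67 47 84
[1] 0x0e->0x0a len=2 : 95 78
[2] 0x06->0x02 len=3 : 5e 50 10
[3] 0x11->0x09 len=8 : b4 13 9b 2a 67 47 84 23
[4] 0x09->0x04 len=3 : b4 13 9b
query mem[0x00]=0x13, mem[0x04]=0xb4, mem[0x07]=0x50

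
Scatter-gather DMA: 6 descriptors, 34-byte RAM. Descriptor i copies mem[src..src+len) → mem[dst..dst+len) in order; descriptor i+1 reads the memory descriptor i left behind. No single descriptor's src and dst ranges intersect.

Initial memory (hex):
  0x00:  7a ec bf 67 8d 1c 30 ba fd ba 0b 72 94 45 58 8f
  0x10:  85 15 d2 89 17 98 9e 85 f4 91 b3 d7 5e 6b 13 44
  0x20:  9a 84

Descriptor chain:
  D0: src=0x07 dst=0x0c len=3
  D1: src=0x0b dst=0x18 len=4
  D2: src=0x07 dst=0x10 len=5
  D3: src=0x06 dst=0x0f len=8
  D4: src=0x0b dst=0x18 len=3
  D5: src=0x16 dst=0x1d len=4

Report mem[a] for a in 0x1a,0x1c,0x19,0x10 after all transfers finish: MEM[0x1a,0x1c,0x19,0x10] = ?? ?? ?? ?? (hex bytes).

MEM[0x1a,0x1c,0x19,0x10] = fd 5e ba ba

#0 dst[0x0c+3] := {0xba,0xfd,0xba}
#1 dst[0x18+4] := {0x72,0xba,0xfd,0xba}
#2 dst[0x10+5] := {0xba,0xfd,0xba,0x0b,0x72}
#3 dst[0x0f+8] := {0x30,0xba,0xfd,0xba,0x0b,0x72,0xba,0xfd}
#4 dst[0x18+3] := {0x72,0xba,0xfd}
#5 dst[0x1d+4] := {0xfd,0x85,0x72,0xba}
query mem[0x1a]=0xfd, mem[0x1c]=0x5e, mem[0x19]=0xba, mem[0x10]=0xba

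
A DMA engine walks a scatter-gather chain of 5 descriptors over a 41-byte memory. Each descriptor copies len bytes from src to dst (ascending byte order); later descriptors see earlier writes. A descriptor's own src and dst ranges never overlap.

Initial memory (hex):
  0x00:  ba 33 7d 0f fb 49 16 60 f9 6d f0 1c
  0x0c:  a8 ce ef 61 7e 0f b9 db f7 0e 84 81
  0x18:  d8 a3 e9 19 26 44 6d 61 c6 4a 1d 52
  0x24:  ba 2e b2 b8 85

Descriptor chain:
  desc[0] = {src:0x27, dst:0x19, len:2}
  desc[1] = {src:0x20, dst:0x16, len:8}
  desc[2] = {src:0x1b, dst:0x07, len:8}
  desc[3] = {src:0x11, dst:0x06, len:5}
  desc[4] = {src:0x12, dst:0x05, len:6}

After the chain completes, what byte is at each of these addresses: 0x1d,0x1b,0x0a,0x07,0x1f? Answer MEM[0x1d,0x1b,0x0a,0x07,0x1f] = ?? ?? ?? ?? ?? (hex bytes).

  after D0: wrote 2B at 0x19 = b885
  after D1: wrote 8B at 0x16 = c64a1d52ba2eb2b8
  after D2: wrote 8B at 0x07 = 2eb2b86d61c64a1d
  after D3: wrote 5B at 0x06 = 0fb9dbf70e
  after D4: wrote 6B at 0x05 = b9dbf70ec64a
query mem[0x1d]=0xb8, mem[0x1b]=0x2e, mem[0x0a]=0x4a, mem[0x07]=0xf7, mem[0x1f]=0x61

MEM[0x1d,0x1b,0x0a,0x07,0x1f] = b8 2e 4a f7 61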